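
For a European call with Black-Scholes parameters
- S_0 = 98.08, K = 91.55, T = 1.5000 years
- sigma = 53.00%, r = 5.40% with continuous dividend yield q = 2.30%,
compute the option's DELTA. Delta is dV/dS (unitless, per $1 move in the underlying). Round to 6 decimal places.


Answer: Delta = 0.668808

Derivation:
d1 = 0.5023351959; d2 = -0.1467795860
phi(d1) = 0.3516535371; exp(-qT) = 0.9660883397; exp(-rT) = 0.9221936914
N(d1) = 0.6922841222
Delta = exp(-qT) * N(d1) = 0.9660883397 * 0.6922841222 = 0.668808


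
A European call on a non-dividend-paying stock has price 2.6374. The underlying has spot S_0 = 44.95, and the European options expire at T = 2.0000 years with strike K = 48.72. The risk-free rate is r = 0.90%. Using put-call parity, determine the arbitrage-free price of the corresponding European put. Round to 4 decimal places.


Answer: Put price = 5.5383

Derivation:
Put-call parity: C - P = S_0 * exp(-qT) - K * exp(-rT).
S_0 * exp(-qT) = 44.9500 * 1.00000000 = 44.95000000
K * exp(-rT) = 48.7200 * 0.98216103 = 47.85088550
P = C - S*exp(-qT) + K*exp(-rT)
P = 2.6374 - 44.95000000 + 47.85088550 = 5.5383


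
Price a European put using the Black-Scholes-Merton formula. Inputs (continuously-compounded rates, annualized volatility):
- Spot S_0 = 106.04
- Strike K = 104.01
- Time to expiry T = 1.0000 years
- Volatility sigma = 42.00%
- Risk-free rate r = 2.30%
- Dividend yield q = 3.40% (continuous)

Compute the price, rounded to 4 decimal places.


d1 = (ln(S/K) + (r - q + 0.5*sigma^2) * T) / (sigma * sqrt(T)) = 0.22983175
d2 = d1 - sigma * sqrt(T) = -0.19016825
exp(-rT) = 0.97726248; exp(-qT) = 0.96657150
P = K * exp(-rT) * N(-d2) - S_0 * exp(-qT) * N(-d1)
N(-d1) = 0.40911126; N(-d2) = 0.57541136
P = 104.0100 * 0.97726248 * 0.57541136 - 106.0400 * 0.96657150 * 0.40911126 = 16.5558

Answer: Price = 16.5558


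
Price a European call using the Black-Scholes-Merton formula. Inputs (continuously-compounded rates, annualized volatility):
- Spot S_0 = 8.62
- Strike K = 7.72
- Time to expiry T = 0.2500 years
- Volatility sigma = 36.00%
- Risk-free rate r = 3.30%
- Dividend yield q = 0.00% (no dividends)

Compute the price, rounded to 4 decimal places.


d1 = (ln(S/K) + (r - q + 0.5*sigma^2) * T) / (sigma * sqrt(T)) = 0.74844845
d2 = d1 - sigma * sqrt(T) = 0.56844845
exp(-rT) = 0.99178394; exp(-qT) = 1.00000000
C = S_0 * exp(-qT) * N(d1) - K * exp(-rT) * N(d2)
N(d1) = 0.77290515; N(d2) = 0.71513475
C = 8.6200 * 1.00000000 * 0.77290515 - 7.7200 * 0.99178394 * 0.71513475 = 1.1870

Answer: Price = 1.1870


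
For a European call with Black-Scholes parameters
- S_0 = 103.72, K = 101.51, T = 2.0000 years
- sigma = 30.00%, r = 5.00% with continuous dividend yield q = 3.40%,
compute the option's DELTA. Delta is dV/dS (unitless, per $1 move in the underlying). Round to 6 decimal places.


d1 = 0.3383214735; d2 = -0.0859425952
phi(d1) = 0.3767515818; exp(-qT) = 0.9342604736; exp(-rT) = 0.9048374180
N(d1) = 0.6324395283
Delta = exp(-qT) * N(d1) = 0.9342604736 * 0.6324395283 = 0.590863

Answer: Delta = 0.590863


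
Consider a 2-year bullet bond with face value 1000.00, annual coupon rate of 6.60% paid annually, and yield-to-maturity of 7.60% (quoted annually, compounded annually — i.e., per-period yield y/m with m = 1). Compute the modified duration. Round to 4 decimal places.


Coupon per period c = face * coupon_rate / m = 66.000000
Periods per year m = 1; per-period yield y/m = 0.076000
Number of cashflows N = 2
Cashflows (t years, CF_t, discount factor 1/(1+y/m)^(m*t), PV):
  t = 1.0000: CF_t = 66.000000, DF = 0.929368, PV = 61.338290
  t = 2.0000: CF_t = 1066.000000, DF = 0.863725, PV = 920.730780
Price P = sum_t PV_t = 982.069070
First compute Macaulay numerator sum_t t * PV_t:
  t * PV_t at t = 1.0000: 61.338290
  t * PV_t at t = 2.0000: 1841.461561
Macaulay duration D = 1902.799851 / 982.069070 = 1.937542
Modified duration = D / (1 + y/m) = 1.937542 / (1 + 0.076000) = 1.800689

Answer: Modified duration = 1.8007


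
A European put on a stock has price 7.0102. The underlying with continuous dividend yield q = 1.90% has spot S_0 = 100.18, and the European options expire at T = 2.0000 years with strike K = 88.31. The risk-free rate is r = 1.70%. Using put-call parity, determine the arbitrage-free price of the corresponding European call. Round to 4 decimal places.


Answer: Call price = 18.0969

Derivation:
Put-call parity: C - P = S_0 * exp(-qT) - K * exp(-rT).
S_0 * exp(-qT) = 100.1800 * 0.96271294 = 96.44458242
K * exp(-rT) = 88.3100 * 0.96657150 = 85.35792957
C = P + S*exp(-qT) - K*exp(-rT)
C = 7.0102 + 96.44458242 - 85.35792957 = 18.0969


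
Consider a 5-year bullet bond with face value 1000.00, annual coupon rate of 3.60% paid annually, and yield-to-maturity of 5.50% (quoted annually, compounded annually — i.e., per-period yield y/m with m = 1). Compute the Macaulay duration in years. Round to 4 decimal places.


Answer: Macaulay duration = 4.6475 years

Derivation:
Coupon per period c = face * coupon_rate / m = 36.000000
Periods per year m = 1; per-period yield y/m = 0.055000
Number of cashflows N = 5
Cashflows (t years, CF_t, discount factor 1/(1+y/m)^(m*t), PV):
  t = 1.0000: CF_t = 36.000000, DF = 0.947867, PV = 34.123223
  t = 2.0000: CF_t = 36.000000, DF = 0.898452, PV = 32.344287
  t = 3.0000: CF_t = 36.000000, DF = 0.851614, PV = 30.658092
  t = 4.0000: CF_t = 36.000000, DF = 0.807217, PV = 29.059803
  t = 5.0000: CF_t = 1036.000000, DF = 0.765134, PV = 792.679191
Price P = sum_t PV_t = 918.864595
Macaulay numerator sum_t t * PV_t:
  t * PV_t at t = 1.0000: 34.123223
  t * PV_t at t = 2.0000: 64.688574
  t * PV_t at t = 3.0000: 91.974276
  t * PV_t at t = 4.0000: 116.239211
  t * PV_t at t = 5.0000: 3963.395953
Macaulay duration D = (sum_t t * PV_t) / P = 4270.421236 / 918.864595 = 4.647498


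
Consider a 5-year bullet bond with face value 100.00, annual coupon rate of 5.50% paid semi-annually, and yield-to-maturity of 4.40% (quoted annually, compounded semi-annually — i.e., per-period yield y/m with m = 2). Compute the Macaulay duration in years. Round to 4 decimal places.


Answer: Macaulay duration = 4.4547 years

Derivation:
Coupon per period c = face * coupon_rate / m = 2.750000
Periods per year m = 2; per-period yield y/m = 0.022000
Number of cashflows N = 10
Cashflows (t years, CF_t, discount factor 1/(1+y/m)^(m*t), PV):
  t = 0.5000: CF_t = 2.750000, DF = 0.978474, PV = 2.690802
  t = 1.0000: CF_t = 2.750000, DF = 0.957411, PV = 2.632879
  t = 1.5000: CF_t = 2.750000, DF = 0.936801, PV = 2.576203
  t = 2.0000: CF_t = 2.750000, DF = 0.916635, PV = 2.520746
  t = 2.5000: CF_t = 2.750000, DF = 0.896903, PV = 2.466484
  t = 3.0000: CF_t = 2.750000, DF = 0.877596, PV = 2.413389
  t = 3.5000: CF_t = 2.750000, DF = 0.858704, PV = 2.361437
  t = 4.0000: CF_t = 2.750000, DF = 0.840220, PV = 2.310604
  t = 4.5000: CF_t = 2.750000, DF = 0.822133, PV = 2.260865
  t = 5.0000: CF_t = 102.750000, DF = 0.804435, PV = 82.655712
Price P = sum_t PV_t = 104.889121
Macaulay numerator sum_t t * PV_t:
  t * PV_t at t = 0.5000: 1.345401
  t * PV_t at t = 1.0000: 2.632879
  t * PV_t at t = 1.5000: 3.864304
  t * PV_t at t = 2.0000: 5.041492
  t * PV_t at t = 2.5000: 6.166209
  t * PV_t at t = 3.0000: 7.240167
  t * PV_t at t = 3.5000: 8.265031
  t * PV_t at t = 4.0000: 9.242416
  t * PV_t at t = 4.5000: 10.173893
  t * PV_t at t = 5.0000: 413.278561
Macaulay duration D = (sum_t t * PV_t) / P = 467.250352 / 104.889121 = 4.454707


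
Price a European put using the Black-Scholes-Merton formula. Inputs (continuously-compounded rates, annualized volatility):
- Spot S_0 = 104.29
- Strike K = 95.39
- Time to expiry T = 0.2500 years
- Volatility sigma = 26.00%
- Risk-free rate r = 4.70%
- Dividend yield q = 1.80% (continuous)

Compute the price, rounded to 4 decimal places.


Answer: Price = 1.7085

Derivation:
d1 = (ln(S/K) + (r - q + 0.5*sigma^2) * T) / (sigma * sqrt(T)) = 0.80693638
d2 = d1 - sigma * sqrt(T) = 0.67693638
exp(-rT) = 0.98831876; exp(-qT) = 0.99551011
P = K * exp(-rT) * N(-d2) - S_0 * exp(-qT) * N(-d1)
N(-d1) = 0.20985157; N(-d2) = 0.24922316
P = 95.3900 * 0.98831876 * 0.24922316 - 104.2900 * 0.99551011 * 0.20985157 = 1.7085


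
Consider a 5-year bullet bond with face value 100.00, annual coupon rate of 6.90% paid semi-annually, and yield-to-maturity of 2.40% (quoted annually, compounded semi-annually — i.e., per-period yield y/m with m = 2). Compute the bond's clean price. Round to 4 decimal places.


Answer: Price = 121.0836

Derivation:
Coupon per period c = face * coupon_rate / m = 3.450000
Periods per year m = 2; per-period yield y/m = 0.012000
Number of cashflows N = 10
Cashflows (t years, CF_t, discount factor 1/(1+y/m)^(m*t), PV):
  t = 0.5000: CF_t = 3.450000, DF = 0.988142, PV = 3.409091
  t = 1.0000: CF_t = 3.450000, DF = 0.976425, PV = 3.368667
  t = 1.5000: CF_t = 3.450000, DF = 0.964847, PV = 3.328722
  t = 2.0000: CF_t = 3.450000, DF = 0.953406, PV = 3.289251
  t = 2.5000: CF_t = 3.450000, DF = 0.942101, PV = 3.250248
  t = 3.0000: CF_t = 3.450000, DF = 0.930930, PV = 3.211708
  t = 3.5000: CF_t = 3.450000, DF = 0.919891, PV = 3.173624
  t = 4.0000: CF_t = 3.450000, DF = 0.908983, PV = 3.135992
  t = 4.5000: CF_t = 3.450000, DF = 0.898205, PV = 3.098807
  t = 5.0000: CF_t = 103.450000, DF = 0.887554, PV = 91.817480
Price P = sum_t PV_t = 121.083591


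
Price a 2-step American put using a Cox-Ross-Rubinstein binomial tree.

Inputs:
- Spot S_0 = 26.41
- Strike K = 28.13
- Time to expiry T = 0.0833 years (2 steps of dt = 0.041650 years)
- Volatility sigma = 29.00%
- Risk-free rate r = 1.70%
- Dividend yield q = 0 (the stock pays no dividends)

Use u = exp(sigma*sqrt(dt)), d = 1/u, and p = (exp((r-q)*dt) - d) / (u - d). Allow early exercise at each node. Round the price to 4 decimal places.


Answer: Price = V(0,0) = 2.0755

Derivation:
dt = T/N = 0.041650
u = exp(sigma*sqrt(dt)) = 1.060971; d = 1/u = 0.942533
p = (exp((r-q)*dt) - d) / (u - d) = 0.491189
Discount per step: exp(-r*dt) = 0.999292
Stock lattice S(k, i) with i counting down-moves:
  k=0: S(0,0) = 26.4100
  k=1: S(1,0) = 28.0202; S(1,1) = 24.8923
  k=2: S(2,0) = 29.7286; S(2,1) = 26.4100; S(2,2) = 23.4618
Terminal payoffs V(N, i) = max(K - S_T, 0):
  V(2,0) = 0.000000; V(2,1) = 1.720000; V(2,2) = 4.668180
Backward induction: V(k, i) = exp(-r*dt) * [p * V(k+1, i) + (1-p) * V(k+1, i+1)]; then take max(V_cont, immediate exercise) for American.
  V(1,0) = exp(-r*dt) * [p*0.000000 + (1-p)*1.720000] = 0.874536; exercise = 0.109766; V(1,0) = max -> 0.874536
  V(1,1) = exp(-r*dt) * [p*1.720000 + (1-p)*4.668180] = 3.217788; exercise = 3.237699; V(1,1) = max -> 3.237699
  V(0,0) = exp(-r*dt) * [p*0.874536 + (1-p)*3.237699] = 2.075470; exercise = 1.720000; V(0,0) = max -> 2.075470


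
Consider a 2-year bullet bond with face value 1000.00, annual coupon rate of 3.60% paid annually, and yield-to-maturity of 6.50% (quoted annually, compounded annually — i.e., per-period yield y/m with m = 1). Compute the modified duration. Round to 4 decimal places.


Answer: Modified duration = 1.8444

Derivation:
Coupon per period c = face * coupon_rate / m = 36.000000
Periods per year m = 1; per-period yield y/m = 0.065000
Number of cashflows N = 2
Cashflows (t years, CF_t, discount factor 1/(1+y/m)^(m*t), PV):
  t = 1.0000: CF_t = 36.000000, DF = 0.938967, PV = 33.802817
  t = 2.0000: CF_t = 1036.000000, DF = 0.881659, PV = 913.399017
Price P = sum_t PV_t = 947.201834
First compute Macaulay numerator sum_t t * PV_t:
  t * PV_t at t = 1.0000: 33.802817
  t * PV_t at t = 2.0000: 1826.798034
Macaulay duration D = 1860.600851 / 947.201834 = 1.964313
Modified duration = D / (1 + y/m) = 1.964313 / (1 + 0.065000) = 1.844425


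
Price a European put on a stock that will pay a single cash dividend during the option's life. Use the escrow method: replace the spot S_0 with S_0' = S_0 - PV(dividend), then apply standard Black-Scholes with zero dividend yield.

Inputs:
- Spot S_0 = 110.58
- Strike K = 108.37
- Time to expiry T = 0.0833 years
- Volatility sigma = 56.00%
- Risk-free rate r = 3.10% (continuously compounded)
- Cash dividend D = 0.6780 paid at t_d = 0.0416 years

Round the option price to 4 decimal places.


Answer: Price = 6.1513

Derivation:
PV(D) = D * exp(-r * t_d) = 0.6780 * 0.99871123 = 0.67712621
S_0' = S_0 - PV(D) = 110.5800 - 0.67712621 = 109.90287379
d1 = (ln(S_0'/K) + (r + sigma^2/2)*T) / (sigma*sqrt(T)) = 0.18369260
d2 = d1 - sigma*sqrt(T) = 0.02206686
exp(-rT) = 0.99742103
N(-d1) = 0.42712731; N(-d2) = 0.49119731
P = K * exp(-rT) * N(-d2) - S_0' * N(-d1) = 108.3700 * 0.99742103 * 0.49119731 - 109.90287379 * 0.42712731 = 6.1513


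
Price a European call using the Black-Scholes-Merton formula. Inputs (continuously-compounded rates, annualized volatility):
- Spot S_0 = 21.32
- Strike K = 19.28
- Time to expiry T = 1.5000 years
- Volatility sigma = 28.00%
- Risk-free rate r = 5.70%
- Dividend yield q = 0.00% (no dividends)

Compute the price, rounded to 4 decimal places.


d1 = (ln(S/K) + (r - q + 0.5*sigma^2) * T) / (sigma * sqrt(T)) = 0.71407674
d2 = d1 - sigma * sqrt(T) = 0.37114817
exp(-rT) = 0.91805314; exp(-qT) = 1.00000000
C = S_0 * exp(-qT) * N(d1) - K * exp(-rT) * N(d2)
N(d1) = 0.76241014; N(d2) = 0.64473641
C = 21.3200 * 1.00000000 * 0.76241014 - 19.2800 * 0.91805314 * 0.64473641 = 4.8427

Answer: Price = 4.8427


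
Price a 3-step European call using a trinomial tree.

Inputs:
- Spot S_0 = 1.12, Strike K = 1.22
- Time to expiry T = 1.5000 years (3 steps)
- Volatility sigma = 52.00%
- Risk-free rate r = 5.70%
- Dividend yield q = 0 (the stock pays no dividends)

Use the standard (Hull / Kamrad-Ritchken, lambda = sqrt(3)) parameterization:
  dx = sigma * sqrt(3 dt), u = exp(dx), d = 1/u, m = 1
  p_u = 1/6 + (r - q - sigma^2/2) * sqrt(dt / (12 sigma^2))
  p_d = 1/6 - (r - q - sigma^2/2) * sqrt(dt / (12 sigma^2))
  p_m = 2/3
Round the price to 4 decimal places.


dt = T/N = 0.500000; dx = sigma*sqrt(3*dt) = 0.636867
u = exp(dx) = 1.890549; d = 1/u = 0.528947
p_u = 0.135970, p_m = 0.666667, p_d = 0.197364
Discount per step: exp(-r*dt) = 0.971902
Stock lattice S(k, j) with j the centered position index:
  k=0: S(0,+0) = 1.1200
  k=1: S(1,-1) = 0.5924; S(1,+0) = 1.1200; S(1,+1) = 2.1174
  k=2: S(2,-2) = 0.3134; S(2,-1) = 0.5924; S(2,+0) = 1.1200; S(2,+1) = 2.1174; S(2,+2) = 4.0031
  k=3: S(3,-3) = 0.1658; S(3,-2) = 0.3134; S(3,-1) = 0.5924; S(3,+0) = 1.1200; S(3,+1) = 2.1174; S(3,+2) = 4.0031; S(3,+3) = 7.5680
Terminal payoffs V(N, j) = max(S_T - K, 0):
  V(3,-3) = 0.000000; V(3,-2) = 0.000000; V(3,-1) = 0.000000; V(3,+0) = 0.000000; V(3,+1) = 0.897415; V(3,+2) = 2.783077; V(3,+3) = 6.348014
Backward induction: V(k, j) = exp(-r*dt) * [p_u * V(k+1, j+1) + p_m * V(k+1, j) + p_d * V(k+1, j-1)]
  V(2,-2) = exp(-r*dt) * [p_u*0.000000 + p_m*0.000000 + p_d*0.000000] = 0.000000
  V(2,-1) = exp(-r*dt) * [p_u*0.000000 + p_m*0.000000 + p_d*0.000000] = 0.000000
  V(2,+0) = exp(-r*dt) * [p_u*0.897415 + p_m*0.000000 + p_d*0.000000] = 0.118593
  V(2,+1) = exp(-r*dt) * [p_u*2.783077 + p_m*0.897415 + p_d*0.000000] = 0.949248
  V(2,+2) = exp(-r*dt) * [p_u*6.348014 + p_m*2.783077 + p_d*0.897415] = 2.814278
  V(1,-1) = exp(-r*dt) * [p_u*0.118593 + p_m*0.000000 + p_d*0.000000] = 0.015672
  V(1,+0) = exp(-r*dt) * [p_u*0.949248 + p_m*0.118593 + p_d*0.000000] = 0.202282
  V(1,+1) = exp(-r*dt) * [p_u*2.814278 + p_m*0.949248 + p_d*0.118593] = 1.009703
  V(0,+0) = exp(-r*dt) * [p_u*1.009703 + p_m*0.202282 + p_d*0.015672] = 0.267503

Answer: Price = V(0,0) = 0.2675


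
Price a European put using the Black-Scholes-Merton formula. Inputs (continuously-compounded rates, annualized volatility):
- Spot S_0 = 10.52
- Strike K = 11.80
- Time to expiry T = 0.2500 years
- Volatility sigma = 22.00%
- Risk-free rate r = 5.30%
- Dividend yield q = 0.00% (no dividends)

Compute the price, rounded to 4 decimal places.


d1 = (ln(S/K) + (r - q + 0.5*sigma^2) * T) / (sigma * sqrt(T)) = -0.86837567
d2 = d1 - sigma * sqrt(T) = -0.97837567
exp(-rT) = 0.98683739; exp(-qT) = 1.00000000
P = K * exp(-rT) * N(-d2) - S_0 * exp(-qT) * N(-d1)
N(-d1) = 0.80740565; N(-d2) = 0.83605572
P = 11.8000 * 0.98683739 * 0.83605572 - 10.5200 * 1.00000000 * 0.80740565 = 1.2417

Answer: Price = 1.2417


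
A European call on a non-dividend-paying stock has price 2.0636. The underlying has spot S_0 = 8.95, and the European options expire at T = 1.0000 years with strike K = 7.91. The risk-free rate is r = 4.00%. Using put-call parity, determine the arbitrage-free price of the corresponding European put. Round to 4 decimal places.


Answer: Put price = 0.7134

Derivation:
Put-call parity: C - P = S_0 * exp(-qT) - K * exp(-rT).
S_0 * exp(-qT) = 8.9500 * 1.00000000 = 8.95000000
K * exp(-rT) = 7.9100 * 0.96078944 = 7.59984446
P = C - S*exp(-qT) + K*exp(-rT)
P = 2.0636 - 8.95000000 + 7.59984446 = 0.7134


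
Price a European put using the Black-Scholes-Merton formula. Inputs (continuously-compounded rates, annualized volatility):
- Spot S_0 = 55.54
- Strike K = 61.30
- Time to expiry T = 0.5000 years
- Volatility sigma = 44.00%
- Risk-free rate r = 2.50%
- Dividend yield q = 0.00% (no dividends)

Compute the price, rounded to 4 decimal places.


d1 = (ln(S/K) + (r - q + 0.5*sigma^2) * T) / (sigma * sqrt(T)) = -0.12141782
d2 = d1 - sigma * sqrt(T) = -0.43254481
exp(-rT) = 0.98757780; exp(-qT) = 1.00000000
P = K * exp(-rT) * N(-d2) - S_0 * exp(-qT) * N(-d1)
N(-d1) = 0.54831995; N(-d2) = 0.66732725
P = 61.3000 * 0.98757780 * 0.66732725 - 55.5400 * 1.00000000 * 0.54831995 = 9.9453

Answer: Price = 9.9453


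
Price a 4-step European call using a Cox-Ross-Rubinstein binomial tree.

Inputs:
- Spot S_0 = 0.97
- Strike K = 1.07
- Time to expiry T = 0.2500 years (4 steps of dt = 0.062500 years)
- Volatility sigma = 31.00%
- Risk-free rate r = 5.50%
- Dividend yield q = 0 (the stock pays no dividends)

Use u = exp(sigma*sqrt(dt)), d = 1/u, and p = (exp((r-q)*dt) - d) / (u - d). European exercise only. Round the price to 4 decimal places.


dt = T/N = 0.062500
u = exp(sigma*sqrt(dt)) = 1.080582; d = 1/u = 0.925427
p = (exp((r-q)*dt) - d) / (u - d) = 0.502828
Discount per step: exp(-r*dt) = 0.996568
Stock lattice S(k, i) with i counting down-moves:
  k=0: S(0,0) = 0.9700
  k=1: S(1,0) = 1.0482; S(1,1) = 0.8977
  k=2: S(2,0) = 1.1326; S(2,1) = 0.9700; S(2,2) = 0.8307
  k=3: S(3,0) = 1.2239; S(3,1) = 1.0482; S(3,2) = 0.8977; S(3,3) = 0.7688
  k=4: S(4,0) = 1.3225; S(4,1) = 1.1326; S(4,2) = 0.9700; S(4,3) = 0.8307; S(4,4) = 0.7114
Terminal payoffs V(N, i) = max(S_T - K, 0):
  V(4,0) = 0.252522; V(4,1) = 0.062628; V(4,2) = 0.000000; V(4,3) = 0.000000; V(4,4) = 0.000000
Backward induction: V(k, i) = exp(-r*dt) * [p * V(k+1, i) + (1-p) * V(k+1, i+1)].
  V(3,0) = exp(-r*dt) * [p*0.252522 + (1-p)*0.062628] = 0.157570
  V(3,1) = exp(-r*dt) * [p*0.062628 + (1-p)*0.000000] = 0.031383
  V(3,2) = exp(-r*dt) * [p*0.000000 + (1-p)*0.000000] = 0.000000
  V(3,3) = exp(-r*dt) * [p*0.000000 + (1-p)*0.000000] = 0.000000
  V(2,0) = exp(-r*dt) * [p*0.157570 + (1-p)*0.031383] = 0.094508
  V(2,1) = exp(-r*dt) * [p*0.031383 + (1-p)*0.000000] = 0.015726
  V(2,2) = exp(-r*dt) * [p*0.000000 + (1-p)*0.000000] = 0.000000
  V(1,0) = exp(-r*dt) * [p*0.094508 + (1-p)*0.015726] = 0.055150
  V(1,1) = exp(-r*dt) * [p*0.015726 + (1-p)*0.000000] = 0.007880
  V(0,0) = exp(-r*dt) * [p*0.055150 + (1-p)*0.007880] = 0.031540

Answer: Price = V(0,0) = 0.0315


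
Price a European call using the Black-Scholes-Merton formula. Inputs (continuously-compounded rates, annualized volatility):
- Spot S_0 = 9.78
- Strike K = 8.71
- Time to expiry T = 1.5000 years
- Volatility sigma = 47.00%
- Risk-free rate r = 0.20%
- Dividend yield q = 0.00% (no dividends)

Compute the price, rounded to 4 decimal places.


d1 = (ln(S/K) + (r - q + 0.5*sigma^2) * T) / (sigma * sqrt(T)) = 0.49431518
d2 = d1 - sigma * sqrt(T) = -0.08131491
exp(-rT) = 0.99700450; exp(-qT) = 1.00000000
C = S_0 * exp(-qT) * N(d1) - K * exp(-rT) * N(d2)
N(d1) = 0.68945820; N(d2) = 0.46759576
C = 9.7800 * 1.00000000 * 0.68945820 - 8.7100 * 0.99700450 * 0.46759576 = 2.6823

Answer: Price = 2.6823


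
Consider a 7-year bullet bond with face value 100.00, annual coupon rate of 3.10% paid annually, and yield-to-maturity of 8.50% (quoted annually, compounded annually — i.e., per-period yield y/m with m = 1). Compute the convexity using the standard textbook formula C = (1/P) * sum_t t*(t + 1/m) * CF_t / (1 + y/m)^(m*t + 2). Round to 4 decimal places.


Coupon per period c = face * coupon_rate / m = 3.100000
Periods per year m = 1; per-period yield y/m = 0.085000
Number of cashflows N = 7
Cashflows (t years, CF_t, discount factor 1/(1+y/m)^(m*t), PV):
  t = 1.0000: CF_t = 3.100000, DF = 0.921659, PV = 2.857143
  t = 2.0000: CF_t = 3.100000, DF = 0.849455, PV = 2.633311
  t = 3.0000: CF_t = 3.100000, DF = 0.782908, PV = 2.427015
  t = 4.0000: CF_t = 3.100000, DF = 0.721574, PV = 2.236880
  t = 5.0000: CF_t = 3.100000, DF = 0.665045, PV = 2.061641
  t = 6.0000: CF_t = 3.100000, DF = 0.612945, PV = 1.900130
  t = 7.0000: CF_t = 103.100000, DF = 0.564926, PV = 58.243907
Price P = sum_t PV_t = 72.360027
Convexity numerator sum_t t*(t + 1/m) * CF_t / (1+y/m)^(m*t + 2):
  t = 1.0000: term = 4.854030
  t = 2.0000: term = 13.421282
  t = 3.0000: term = 24.739690
  t = 4.0000: term = 38.002596
  t = 5.0000: term = 52.538151
  t = 6.0000: term = 67.791162
  t = 7.0000: term = 2770.633293
Convexity = (1/P) * sum = 2971.980203 / 72.360027 = 41.072127

Answer: Convexity = 41.0721


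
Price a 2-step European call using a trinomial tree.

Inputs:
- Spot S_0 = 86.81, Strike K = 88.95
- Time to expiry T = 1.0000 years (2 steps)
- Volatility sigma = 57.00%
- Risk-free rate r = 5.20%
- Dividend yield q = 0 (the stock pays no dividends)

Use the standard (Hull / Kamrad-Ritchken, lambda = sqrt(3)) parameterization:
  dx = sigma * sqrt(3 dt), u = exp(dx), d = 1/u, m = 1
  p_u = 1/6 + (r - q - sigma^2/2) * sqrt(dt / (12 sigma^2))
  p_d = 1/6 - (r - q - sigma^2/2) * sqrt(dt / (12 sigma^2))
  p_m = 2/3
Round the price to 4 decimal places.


dt = T/N = 0.500000; dx = sigma*sqrt(3*dt) = 0.698105
u = exp(dx) = 2.009939; d = 1/u = 0.497527
p_u = 0.127113, p_m = 0.666667, p_d = 0.206220
Discount per step: exp(-r*dt) = 0.974335
Stock lattice S(k, j) with j the centered position index:
  k=0: S(0,+0) = 86.8100
  k=1: S(1,-1) = 43.1904; S(1,+0) = 86.8100; S(1,+1) = 174.4828
  k=2: S(2,-2) = 21.4884; S(2,-1) = 43.1904; S(2,+0) = 86.8100; S(2,+1) = 174.4828; S(2,+2) = 350.6999
Terminal payoffs V(N, j) = max(S_T - K, 0):
  V(2,-2) = 0.000000; V(2,-1) = 0.000000; V(2,+0) = 0.000000; V(2,+1) = 85.532840; V(2,+2) = 261.749936
Backward induction: V(k, j) = exp(-r*dt) * [p_u * V(k+1, j+1) + p_m * V(k+1, j) + p_d * V(k+1, j-1)]
  V(1,-1) = exp(-r*dt) * [p_u*0.000000 + p_m*0.000000 + p_d*0.000000] = 0.000000
  V(1,+0) = exp(-r*dt) * [p_u*85.532840 + p_m*0.000000 + p_d*0.000000] = 10.593310
  V(1,+1) = exp(-r*dt) * [p_u*261.749936 + p_m*85.532840 + p_d*0.000000] = 87.976368
  V(0,+0) = exp(-r*dt) * [p_u*87.976368 + p_m*10.593310 + p_d*0.000000] = 17.776898

Answer: Price = V(0,0) = 17.7769


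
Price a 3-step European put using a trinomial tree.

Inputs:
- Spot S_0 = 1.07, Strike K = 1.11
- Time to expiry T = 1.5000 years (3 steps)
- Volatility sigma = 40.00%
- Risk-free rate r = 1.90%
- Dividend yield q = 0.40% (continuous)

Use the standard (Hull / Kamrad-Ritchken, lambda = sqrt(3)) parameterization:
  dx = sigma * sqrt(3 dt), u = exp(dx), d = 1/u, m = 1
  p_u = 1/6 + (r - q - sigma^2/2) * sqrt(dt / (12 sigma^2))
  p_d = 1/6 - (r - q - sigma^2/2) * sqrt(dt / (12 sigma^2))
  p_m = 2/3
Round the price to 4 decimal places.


Answer: Price = V(0,0) = 0.2021

Derivation:
dt = T/N = 0.500000; dx = sigma*sqrt(3*dt) = 0.489898
u = exp(dx) = 1.632150; d = 1/u = 0.612689
p_u = 0.133496, p_m = 0.666667, p_d = 0.199837
Discount per step: exp(-r*dt) = 0.990545
Stock lattice S(k, j) with j the centered position index:
  k=0: S(0,+0) = 1.0700
  k=1: S(1,-1) = 0.6556; S(1,+0) = 1.0700; S(1,+1) = 1.7464
  k=2: S(2,-2) = 0.4017; S(2,-1) = 0.6556; S(2,+0) = 1.0700; S(2,+1) = 1.7464; S(2,+2) = 2.8504
  k=3: S(3,-3) = 0.2461; S(3,-2) = 0.4017; S(3,-1) = 0.6556; S(3,+0) = 1.0700; S(3,+1) = 1.7464; S(3,+2) = 2.8504; S(3,+3) = 4.6523
Terminal payoffs V(N, j) = max(K - S_T, 0):
  V(3,-3) = 0.863904; V(3,-2) = 0.708335; V(3,-1) = 0.454423; V(3,+0) = 0.040000; V(3,+1) = 0.000000; V(3,+2) = 0.000000; V(3,+3) = 0.000000
Backward induction: V(k, j) = exp(-r*dt) * [p_u * V(k+1, j+1) + p_m * V(k+1, j) + p_d * V(k+1, j-1)]
  V(2,-2) = exp(-r*dt) * [p_u*0.454423 + p_m*0.708335 + p_d*0.863904] = 0.698856
  V(2,-1) = exp(-r*dt) * [p_u*0.040000 + p_m*0.454423 + p_d*0.708335] = 0.445587
  V(2,+0) = exp(-r*dt) * [p_u*0.000000 + p_m*0.040000 + p_d*0.454423] = 0.116366
  V(2,+1) = exp(-r*dt) * [p_u*0.000000 + p_m*0.000000 + p_d*0.040000] = 0.007918
  V(2,+2) = exp(-r*dt) * [p_u*0.000000 + p_m*0.000000 + p_d*0.000000] = 0.000000
  V(1,-1) = exp(-r*dt) * [p_u*0.116366 + p_m*0.445587 + p_d*0.698856] = 0.447974
  V(1,+0) = exp(-r*dt) * [p_u*0.007918 + p_m*0.116366 + p_d*0.445587] = 0.166094
  V(1,+1) = exp(-r*dt) * [p_u*0.000000 + p_m*0.007918 + p_d*0.116366] = 0.028263
  V(0,+0) = exp(-r*dt) * [p_u*0.028263 + p_m*0.166094 + p_d*0.447974] = 0.202095


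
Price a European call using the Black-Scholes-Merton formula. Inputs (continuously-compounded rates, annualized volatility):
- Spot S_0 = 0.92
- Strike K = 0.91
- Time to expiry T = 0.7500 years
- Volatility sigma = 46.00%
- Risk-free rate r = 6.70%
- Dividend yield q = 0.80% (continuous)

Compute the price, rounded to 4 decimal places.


Answer: Price = 0.1664

Derivation:
d1 = (ln(S/K) + (r - q + 0.5*sigma^2) * T) / (sigma * sqrt(T)) = 0.33769737
d2 = d1 - sigma * sqrt(T) = -0.06067432
exp(-rT) = 0.95099165; exp(-qT) = 0.99401796
C = S_0 * exp(-qT) * N(d1) - K * exp(-rT) * N(d2)
N(d1) = 0.63220437; N(d2) = 0.47580929
C = 0.9200 * 0.99401796 * 0.63220437 - 0.9100 * 0.95099165 * 0.47580929 = 0.1664


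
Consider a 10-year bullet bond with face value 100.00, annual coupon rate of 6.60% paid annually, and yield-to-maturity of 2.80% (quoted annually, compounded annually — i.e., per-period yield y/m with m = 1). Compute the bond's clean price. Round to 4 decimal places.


Answer: Price = 132.7481

Derivation:
Coupon per period c = face * coupon_rate / m = 6.600000
Periods per year m = 1; per-period yield y/m = 0.028000
Number of cashflows N = 10
Cashflows (t years, CF_t, discount factor 1/(1+y/m)^(m*t), PV):
  t = 1.0000: CF_t = 6.600000, DF = 0.972763, PV = 6.420233
  t = 2.0000: CF_t = 6.600000, DF = 0.946267, PV = 6.245363
  t = 3.0000: CF_t = 6.600000, DF = 0.920493, PV = 6.075256
  t = 4.0000: CF_t = 6.600000, DF = 0.895422, PV = 5.909782
  t = 5.0000: CF_t = 6.600000, DF = 0.871033, PV = 5.748815
  t = 6.0000: CF_t = 6.600000, DF = 0.847308, PV = 5.592233
  t = 7.0000: CF_t = 6.600000, DF = 0.824230, PV = 5.439915
  t = 8.0000: CF_t = 6.600000, DF = 0.801780, PV = 5.291746
  t = 9.0000: CF_t = 6.600000, DF = 0.779941, PV = 5.147613
  t = 10.0000: CF_t = 106.600000, DF = 0.758698, PV = 80.877191
Price P = sum_t PV_t = 132.748149


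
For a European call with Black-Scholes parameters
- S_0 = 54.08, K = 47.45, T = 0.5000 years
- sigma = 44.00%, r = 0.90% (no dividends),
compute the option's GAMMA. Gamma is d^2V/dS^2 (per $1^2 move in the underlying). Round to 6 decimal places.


d1 = 0.5903952929; d2 = 0.2792683092
phi(d1) = 0.3351350031; exp(-qT) = 1.0000000000; exp(-rT) = 0.9955101098
Gamma = exp(-qT) * phi(d1) / (S * sigma * sqrt(T)) = 1.0000000000 * 0.3351350031 / (54.0800 * 0.4400 * 0.7071067812) = 0.019918

Answer: Gamma = 0.019918


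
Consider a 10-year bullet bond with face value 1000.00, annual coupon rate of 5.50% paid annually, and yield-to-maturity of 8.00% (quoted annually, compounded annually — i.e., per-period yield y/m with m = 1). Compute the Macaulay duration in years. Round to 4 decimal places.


Coupon per period c = face * coupon_rate / m = 55.000000
Periods per year m = 1; per-period yield y/m = 0.080000
Number of cashflows N = 10
Cashflows (t years, CF_t, discount factor 1/(1+y/m)^(m*t), PV):
  t = 1.0000: CF_t = 55.000000, DF = 0.925926, PV = 50.925926
  t = 2.0000: CF_t = 55.000000, DF = 0.857339, PV = 47.153635
  t = 3.0000: CF_t = 55.000000, DF = 0.793832, PV = 43.660773
  t = 4.0000: CF_t = 55.000000, DF = 0.735030, PV = 40.426642
  t = 5.0000: CF_t = 55.000000, DF = 0.680583, PV = 37.432076
  t = 6.0000: CF_t = 55.000000, DF = 0.630170, PV = 34.659329
  t = 7.0000: CF_t = 55.000000, DF = 0.583490, PV = 32.091972
  t = 8.0000: CF_t = 55.000000, DF = 0.540269, PV = 29.714789
  t = 9.0000: CF_t = 55.000000, DF = 0.500249, PV = 27.513693
  t = 10.0000: CF_t = 1055.000000, DF = 0.463193, PV = 488.669130
Price P = sum_t PV_t = 832.247965
Macaulay numerator sum_t t * PV_t:
  t * PV_t at t = 1.0000: 50.925926
  t * PV_t at t = 2.0000: 94.307270
  t * PV_t at t = 3.0000: 130.982320
  t * PV_t at t = 4.0000: 161.706568
  t * PV_t at t = 5.0000: 187.160379
  t * PV_t at t = 6.0000: 207.955977
  t * PV_t at t = 7.0000: 224.643802
  t * PV_t at t = 8.0000: 237.718309
  t * PV_t at t = 9.0000: 247.623239
  t * PV_t at t = 10.0000: 4886.691299
Macaulay duration D = (sum_t t * PV_t) / P = 6429.715089 / 832.247965 = 7.725720

Answer: Macaulay duration = 7.7257 years


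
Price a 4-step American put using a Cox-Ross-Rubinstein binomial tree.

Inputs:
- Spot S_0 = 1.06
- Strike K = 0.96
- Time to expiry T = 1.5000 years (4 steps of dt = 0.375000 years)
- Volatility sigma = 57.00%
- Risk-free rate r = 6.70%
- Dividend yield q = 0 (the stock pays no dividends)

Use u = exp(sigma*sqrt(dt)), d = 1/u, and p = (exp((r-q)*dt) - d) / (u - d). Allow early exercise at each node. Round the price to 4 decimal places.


Answer: Price = V(0,0) = 0.1835

Derivation:
dt = T/N = 0.375000
u = exp(sigma*sqrt(dt)) = 1.417723; d = 1/u = 0.705356
p = (exp((r-q)*dt) - d) / (u - d) = 0.449329
Discount per step: exp(-r*dt) = 0.975188
Stock lattice S(k, i) with i counting down-moves:
  k=0: S(0,0) = 1.0600
  k=1: S(1,0) = 1.5028; S(1,1) = 0.7477
  k=2: S(2,0) = 2.1305; S(2,1) = 1.0600; S(2,2) = 0.5274
  k=3: S(3,0) = 3.0205; S(3,1) = 1.5028; S(3,2) = 0.7477; S(3,3) = 0.3720
  k=4: S(4,0) = 4.2822; S(4,1) = 2.1305; S(4,2) = 1.0600; S(4,3) = 0.5274; S(4,4) = 0.2624
Terminal payoffs V(N, i) = max(K - S_T, 0):
  V(4,0) = 0.000000; V(4,1) = 0.000000; V(4,2) = 0.000000; V(4,3) = 0.432621; V(4,4) = 0.697614
Backward induction: V(k, i) = exp(-r*dt) * [p * V(k+1, i) + (1-p) * V(k+1, i+1)]; then take max(V_cont, immediate exercise) for American.
  V(3,0) = exp(-r*dt) * [p*0.000000 + (1-p)*0.000000] = 0.000000; exercise = 0.000000; V(3,0) = max -> 0.000000
  V(3,1) = exp(-r*dt) * [p*0.000000 + (1-p)*0.000000] = 0.000000; exercise = 0.000000; V(3,1) = max -> 0.000000
  V(3,2) = exp(-r*dt) * [p*0.000000 + (1-p)*0.432621] = 0.232321; exercise = 0.212322; V(3,2) = max -> 0.232321
  V(3,3) = exp(-r*dt) * [p*0.432621 + (1-p)*0.697614] = 0.564190; exercise = 0.588010; V(3,3) = max -> 0.588010
  V(2,0) = exp(-r*dt) * [p*0.000000 + (1-p)*0.000000] = 0.000000; exercise = 0.000000; V(2,0) = max -> 0.000000
  V(2,1) = exp(-r*dt) * [p*0.000000 + (1-p)*0.232321] = 0.124758; exercise = 0.000000; V(2,1) = max -> 0.124758
  V(2,2) = exp(-r*dt) * [p*0.232321 + (1-p)*0.588010] = 0.417564; exercise = 0.432621; V(2,2) = max -> 0.432621
  V(1,0) = exp(-r*dt) * [p*0.000000 + (1-p)*0.124758] = 0.066996; exercise = 0.000000; V(1,0) = max -> 0.066996
  V(1,1) = exp(-r*dt) * [p*0.124758 + (1-p)*0.432621] = 0.286987; exercise = 0.212322; V(1,1) = max -> 0.286987
  V(0,0) = exp(-r*dt) * [p*0.066996 + (1-p)*0.286987] = 0.183471; exercise = 0.000000; V(0,0) = max -> 0.183471


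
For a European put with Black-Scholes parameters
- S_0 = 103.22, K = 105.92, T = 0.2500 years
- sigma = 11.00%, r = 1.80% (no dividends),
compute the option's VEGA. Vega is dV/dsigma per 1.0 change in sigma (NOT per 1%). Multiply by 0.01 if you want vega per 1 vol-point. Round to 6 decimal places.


Answer: Vega = 19.296394

Derivation:
d1 = -0.3601628994; d2 = -0.4151628994
phi(d1) = 0.3738886735; exp(-qT) = 1.0000000000; exp(-rT) = 0.9955101098
Vega = S * exp(-qT) * phi(d1) * sqrt(T) = 103.2200 * 1.0000000000 * 0.3738886735 * 0.5000000000 = 19.296394


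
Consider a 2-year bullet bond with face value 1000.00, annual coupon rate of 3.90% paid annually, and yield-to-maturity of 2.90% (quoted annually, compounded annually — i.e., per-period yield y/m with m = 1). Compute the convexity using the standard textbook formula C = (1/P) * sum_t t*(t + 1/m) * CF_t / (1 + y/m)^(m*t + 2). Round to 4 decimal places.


Coupon per period c = face * coupon_rate / m = 39.000000
Periods per year m = 1; per-period yield y/m = 0.029000
Number of cashflows N = 2
Cashflows (t years, CF_t, discount factor 1/(1+y/m)^(m*t), PV):
  t = 1.0000: CF_t = 39.000000, DF = 0.971817, PV = 37.900875
  t = 2.0000: CF_t = 1039.000000, DF = 0.944429, PV = 981.261587
Price P = sum_t PV_t = 1019.162462
Convexity numerator sum_t t*(t + 1/m) * CF_t / (1+y/m)^(m*t + 2):
  t = 1.0000: term = 71.589360
  t = 2.0000: term = 5560.390580
Convexity = (1/P) * sum = 5631.979939 / 1019.162462 = 5.526087

Answer: Convexity = 5.5261


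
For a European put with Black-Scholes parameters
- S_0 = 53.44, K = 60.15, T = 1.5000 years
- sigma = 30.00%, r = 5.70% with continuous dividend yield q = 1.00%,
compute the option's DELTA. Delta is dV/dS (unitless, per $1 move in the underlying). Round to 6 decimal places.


Answer: Delta = -0.471475

Derivation:
d1 = 0.0536658349; d2 = -0.3137576265
phi(d1) = 0.3983682126; exp(-qT) = 0.9851119396; exp(-rT) = 0.9180531431
N(-d1) = 0.4786007017
Delta = -exp(-qT) * N(-d1) = -0.9851119396 * 0.4786007017 = -0.471475


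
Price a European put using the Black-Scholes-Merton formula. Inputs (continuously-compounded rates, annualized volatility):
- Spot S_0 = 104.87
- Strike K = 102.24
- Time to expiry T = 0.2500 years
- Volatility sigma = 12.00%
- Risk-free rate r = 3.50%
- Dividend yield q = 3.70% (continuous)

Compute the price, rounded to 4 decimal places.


Answer: Price = 1.3870

Derivation:
d1 = (ln(S/K) + (r - q + 0.5*sigma^2) * T) / (sigma * sqrt(T)) = 0.44497495
d2 = d1 - sigma * sqrt(T) = 0.38497495
exp(-rT) = 0.99128817; exp(-qT) = 0.99079265
P = K * exp(-rT) * N(-d2) - S_0 * exp(-qT) * N(-d1)
N(-d1) = 0.32816893; N(-d2) = 0.35012799
P = 102.2400 * 0.99128817 * 0.35012799 - 104.8700 * 0.99079265 * 0.32816893 = 1.3870


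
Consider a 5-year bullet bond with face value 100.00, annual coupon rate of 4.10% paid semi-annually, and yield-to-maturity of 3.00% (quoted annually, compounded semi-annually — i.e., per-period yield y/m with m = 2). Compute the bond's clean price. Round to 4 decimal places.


Coupon per period c = face * coupon_rate / m = 2.050000
Periods per year m = 2; per-period yield y/m = 0.015000
Number of cashflows N = 10
Cashflows (t years, CF_t, discount factor 1/(1+y/m)^(m*t), PV):
  t = 0.5000: CF_t = 2.050000, DF = 0.985222, PV = 2.019704
  t = 1.0000: CF_t = 2.050000, DF = 0.970662, PV = 1.989857
  t = 1.5000: CF_t = 2.050000, DF = 0.956317, PV = 1.960450
  t = 2.0000: CF_t = 2.050000, DF = 0.942184, PV = 1.931478
  t = 2.5000: CF_t = 2.050000, DF = 0.928260, PV = 1.902934
  t = 3.0000: CF_t = 2.050000, DF = 0.914542, PV = 1.874811
  t = 3.5000: CF_t = 2.050000, DF = 0.901027, PV = 1.847105
  t = 4.0000: CF_t = 2.050000, DF = 0.887711, PV = 1.819808
  t = 4.5000: CF_t = 2.050000, DF = 0.874592, PV = 1.792914
  t = 5.0000: CF_t = 102.050000, DF = 0.861667, PV = 87.933141
Price P = sum_t PV_t = 105.072202

Answer: Price = 105.0722


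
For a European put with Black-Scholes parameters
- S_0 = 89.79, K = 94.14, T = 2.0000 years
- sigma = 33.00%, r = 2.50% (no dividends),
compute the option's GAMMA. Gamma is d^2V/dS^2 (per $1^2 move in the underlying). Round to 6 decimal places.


Answer: Gamma = 0.009252

Derivation:
d1 = 0.2391104606; d2 = -0.2275800150
phi(d1) = 0.3876992226; exp(-qT) = 1.0000000000; exp(-rT) = 0.9512294245
Gamma = exp(-qT) * phi(d1) / (S * sigma * sqrt(T)) = 1.0000000000 * 0.3876992226 / (89.7900 * 0.3300 * 1.4142135624) = 0.009252


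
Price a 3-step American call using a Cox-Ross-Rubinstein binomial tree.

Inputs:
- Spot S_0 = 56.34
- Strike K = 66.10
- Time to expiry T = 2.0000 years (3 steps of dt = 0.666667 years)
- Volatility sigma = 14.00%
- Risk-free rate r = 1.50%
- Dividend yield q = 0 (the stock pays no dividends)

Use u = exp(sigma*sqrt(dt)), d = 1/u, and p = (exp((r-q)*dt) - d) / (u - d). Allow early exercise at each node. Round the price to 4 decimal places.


Answer: Price = V(0,0) = 1.7645

Derivation:
dt = T/N = 0.666667
u = exp(sigma*sqrt(dt)) = 1.121099; d = 1/u = 0.891982
p = (exp((r-q)*dt) - d) / (u - d) = 0.515318
Discount per step: exp(-r*dt) = 0.990050
Stock lattice S(k, i) with i counting down-moves:
  k=0: S(0,0) = 56.3400
  k=1: S(1,0) = 63.1627; S(1,1) = 50.2543
  k=2: S(2,0) = 70.8117; S(2,1) = 56.3400; S(2,2) = 44.8259
  k=3: S(3,0) = 79.3869; S(3,1) = 63.1627; S(3,2) = 50.2543; S(3,3) = 39.9839
Terminal payoffs V(N, i) = max(S_T - K, 0):
  V(3,0) = 13.286897; V(3,1) = 0.000000; V(3,2) = 0.000000; V(3,3) = 0.000000
Backward induction: V(k, i) = exp(-r*dt) * [p * V(k+1, i) + (1-p) * V(k+1, i+1)]; then take max(V_cont, immediate exercise) for American.
  V(2,0) = exp(-r*dt) * [p*13.286897 + (1-p)*0.000000] = 6.778854; exercise = 4.711669; V(2,0) = max -> 6.778854
  V(2,1) = exp(-r*dt) * [p*0.000000 + (1-p)*0.000000] = 0.000000; exercise = 0.000000; V(2,1) = max -> 0.000000
  V(2,2) = exp(-r*dt) * [p*0.000000 + (1-p)*0.000000] = 0.000000; exercise = 0.000000; V(2,2) = max -> 0.000000
  V(1,0) = exp(-r*dt) * [p*6.778854 + (1-p)*0.000000] = 3.458510; exercise = 0.000000; V(1,0) = max -> 3.458510
  V(1,1) = exp(-r*dt) * [p*0.000000 + (1-p)*0.000000] = 0.000000; exercise = 0.000000; V(1,1) = max -> 0.000000
  V(0,0) = exp(-r*dt) * [p*3.458510 + (1-p)*0.000000] = 1.764500; exercise = 0.000000; V(0,0) = max -> 1.764500


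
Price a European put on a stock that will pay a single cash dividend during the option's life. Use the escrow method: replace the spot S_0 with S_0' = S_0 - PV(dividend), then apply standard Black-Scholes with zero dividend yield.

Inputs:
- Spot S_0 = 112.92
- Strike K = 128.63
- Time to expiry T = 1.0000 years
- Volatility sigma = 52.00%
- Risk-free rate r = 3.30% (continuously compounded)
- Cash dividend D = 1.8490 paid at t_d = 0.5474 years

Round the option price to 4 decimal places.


PV(D) = D * exp(-r * t_d) = 1.8490 * 0.98209798 = 1.81589916
S_0' = S_0 - PV(D) = 112.9200 - 1.81589916 = 111.10410084
d1 = (ln(S_0'/K) + (r + sigma^2/2)*T) / (sigma*sqrt(T)) = 0.04178373
d2 = d1 - sigma*sqrt(T) = -0.47821627
exp(-rT) = 0.96753856
N(-d1) = 0.48333555; N(-d2) = 0.68375186
P = K * exp(-rT) * N(-d2) - S_0' * N(-d1) = 128.6300 * 0.96753856 * 0.68375186 - 111.10410084 * 0.48333555 = 31.3954

Answer: Price = 31.3954


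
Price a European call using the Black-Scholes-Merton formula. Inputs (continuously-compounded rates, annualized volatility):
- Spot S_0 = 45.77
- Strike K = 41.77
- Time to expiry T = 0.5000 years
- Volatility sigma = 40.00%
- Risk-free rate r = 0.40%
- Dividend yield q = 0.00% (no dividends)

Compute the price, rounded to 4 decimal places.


Answer: Price = 7.2235

Derivation:
d1 = (ln(S/K) + (r - q + 0.5*sigma^2) * T) / (sigma * sqrt(T)) = 0.47181868
d2 = d1 - sigma * sqrt(T) = 0.18897597
exp(-rT) = 0.99800200; exp(-qT) = 1.00000000
C = S_0 * exp(-qT) * N(d1) - K * exp(-rT) * N(d2)
N(d1) = 0.68147189; N(d2) = 0.57494417
C = 45.7700 * 1.00000000 * 0.68147189 - 41.7700 * 0.99800200 * 0.57494417 = 7.2235


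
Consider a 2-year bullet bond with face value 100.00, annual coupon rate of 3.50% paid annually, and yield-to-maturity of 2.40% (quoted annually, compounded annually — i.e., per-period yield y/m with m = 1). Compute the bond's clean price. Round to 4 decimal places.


Coupon per period c = face * coupon_rate / m = 3.500000
Periods per year m = 1; per-period yield y/m = 0.024000
Number of cashflows N = 2
Cashflows (t years, CF_t, discount factor 1/(1+y/m)^(m*t), PV):
  t = 1.0000: CF_t = 3.500000, DF = 0.976562, PV = 3.417969
  t = 2.0000: CF_t = 103.500000, DF = 0.953674, PV = 98.705292
Price P = sum_t PV_t = 102.123260

Answer: Price = 102.1233


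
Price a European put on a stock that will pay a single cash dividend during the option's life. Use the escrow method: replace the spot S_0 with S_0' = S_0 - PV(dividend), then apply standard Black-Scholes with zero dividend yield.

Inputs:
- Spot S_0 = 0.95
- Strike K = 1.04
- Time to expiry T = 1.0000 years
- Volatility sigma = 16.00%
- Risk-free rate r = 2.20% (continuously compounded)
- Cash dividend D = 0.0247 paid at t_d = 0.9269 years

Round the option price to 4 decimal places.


PV(D) = D * exp(-r * t_d) = 0.0247 * 0.97981471 = 0.02420142
S_0' = S_0 - PV(D) = 0.9500 - 0.02420142 = 0.92579858
d1 = (ln(S_0'/K) + (r + sigma^2/2)*T) / (sigma*sqrt(T)) = -0.50949563
d2 = d1 - sigma*sqrt(T) = -0.66949563
exp(-rT) = 0.97824024
N(-d1) = 0.69479757; N(-d2) = 0.74841032
P = K * exp(-rT) * N(-d2) - S_0' * N(-d1) = 1.0400 * 0.97824024 * 0.74841032 - 0.92579858 * 0.69479757 = 0.1182

Answer: Price = 0.1182
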